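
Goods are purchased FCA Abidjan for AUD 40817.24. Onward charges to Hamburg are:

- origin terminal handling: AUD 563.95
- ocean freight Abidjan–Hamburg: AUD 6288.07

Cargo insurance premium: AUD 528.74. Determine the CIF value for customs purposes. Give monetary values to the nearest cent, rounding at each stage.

CIF value: AUD 48198.00

CIF = FCA price + pre-shipment costs + freight + insurance
CIF = 40817.24 + 563.95 + 6288.07 + 528.74 = 48198.00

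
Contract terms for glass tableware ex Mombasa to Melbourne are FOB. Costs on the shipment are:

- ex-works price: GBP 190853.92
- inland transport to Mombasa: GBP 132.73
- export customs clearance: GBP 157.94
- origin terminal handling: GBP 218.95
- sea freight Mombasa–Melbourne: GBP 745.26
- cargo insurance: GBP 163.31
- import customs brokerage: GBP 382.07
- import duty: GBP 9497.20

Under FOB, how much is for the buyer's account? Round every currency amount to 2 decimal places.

FOB: the seller bears costs until goods are on board at the origin port; the buyer bears freight, insurance and all costs thereafter.
Seller's account: goods 190853.92 + inland to port 132.73 + export clearance 157.94 + origin terminal 218.95 = 191363.54
Buyer's account: freight 745.26 + insurance 163.31 + brokerage 382.07 + duty 9497.20 = 10787.84

Buyer's account: GBP 10787.84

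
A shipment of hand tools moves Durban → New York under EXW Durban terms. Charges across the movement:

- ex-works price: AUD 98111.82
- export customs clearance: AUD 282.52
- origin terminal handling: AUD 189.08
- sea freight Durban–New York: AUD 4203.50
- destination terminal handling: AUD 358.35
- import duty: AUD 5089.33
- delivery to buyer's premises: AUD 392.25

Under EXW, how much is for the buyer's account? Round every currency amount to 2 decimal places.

Buyer's account: AUD 10515.03

EXW: the seller makes goods available at their premises; the buyer bears all onward costs.
Seller's account: goods 98111.82 = 98111.82
Buyer's account: export clearance 282.52 + origin terminal 189.08 + freight 4203.50 + destination terminal 358.35 + duty 5089.33 + delivery 392.25 = 10515.03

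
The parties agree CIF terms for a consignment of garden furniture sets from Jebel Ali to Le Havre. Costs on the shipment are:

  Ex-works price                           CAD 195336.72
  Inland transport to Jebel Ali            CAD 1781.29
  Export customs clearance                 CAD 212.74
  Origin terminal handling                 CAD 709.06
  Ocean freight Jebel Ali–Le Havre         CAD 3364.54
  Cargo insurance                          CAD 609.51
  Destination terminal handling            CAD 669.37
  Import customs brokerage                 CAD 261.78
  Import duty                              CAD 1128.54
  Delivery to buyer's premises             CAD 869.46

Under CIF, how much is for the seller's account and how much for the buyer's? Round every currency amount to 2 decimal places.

CIF: the seller pays costs through ocean freight and marine insurance to the destination port.
Seller's account: goods 195336.72 + inland to port 1781.29 + export clearance 212.74 + origin terminal 709.06 + freight 3364.54 + insurance 609.51 = 202013.86
Buyer's account: destination terminal 669.37 + brokerage 261.78 + duty 1128.54 + delivery 869.46 = 2929.15

Seller: CAD 202013.86; buyer: CAD 2929.15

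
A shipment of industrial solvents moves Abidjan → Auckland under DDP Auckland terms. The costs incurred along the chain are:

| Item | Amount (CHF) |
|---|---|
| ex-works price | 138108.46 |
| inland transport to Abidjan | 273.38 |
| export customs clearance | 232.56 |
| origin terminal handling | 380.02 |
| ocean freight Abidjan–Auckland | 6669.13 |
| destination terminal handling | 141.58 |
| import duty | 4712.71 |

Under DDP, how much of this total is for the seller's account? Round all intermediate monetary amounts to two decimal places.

Seller's account: CHF 150517.84

DDP: the seller bears all costs including import duty.
Seller's account: goods 138108.46 + inland to port 273.38 + export clearance 232.56 + origin terminal 380.02 + freight 6669.13 + destination terminal 141.58 + duty 4712.71 = 150517.84
Buyer's account: 0.00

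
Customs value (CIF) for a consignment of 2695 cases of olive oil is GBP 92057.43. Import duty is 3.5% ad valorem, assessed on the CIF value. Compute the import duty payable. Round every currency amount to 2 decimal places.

Import duty: GBP 3222.01

Import duty = 92057.43 × 3.5% = 3222.01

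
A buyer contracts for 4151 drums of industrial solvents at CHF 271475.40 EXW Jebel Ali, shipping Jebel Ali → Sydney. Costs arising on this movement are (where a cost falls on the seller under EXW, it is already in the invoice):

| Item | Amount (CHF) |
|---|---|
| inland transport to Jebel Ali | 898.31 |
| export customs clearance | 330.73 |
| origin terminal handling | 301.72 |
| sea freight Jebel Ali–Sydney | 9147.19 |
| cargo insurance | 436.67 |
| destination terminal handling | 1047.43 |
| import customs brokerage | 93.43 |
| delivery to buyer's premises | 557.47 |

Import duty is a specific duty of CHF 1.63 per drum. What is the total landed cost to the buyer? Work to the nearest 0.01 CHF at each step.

EXW: the seller makes goods available at their premises; the buyer bears all onward costs.
CIF value = EXW price + inland to port + export clearance + origin terminal + freight + insurance = 271475.40 + 898.31 + 330.73 + 301.72 + 9147.19 + 436.67 = 282590.02
Import duty = 4151 × 1.63 = 6766.13
Buyer bears: inland to port 898.31 + export clearance 330.73 + origin terminal 301.72 + freight 9147.19 + insurance 436.67 + destination terminal 1047.43 + brokerage 93.43 + delivery 557.47 + duty 6766.13 = 19579.08
Landed cost = invoice 271475.40 + 19579.08 = 291054.48

Total landed cost: CHF 291054.48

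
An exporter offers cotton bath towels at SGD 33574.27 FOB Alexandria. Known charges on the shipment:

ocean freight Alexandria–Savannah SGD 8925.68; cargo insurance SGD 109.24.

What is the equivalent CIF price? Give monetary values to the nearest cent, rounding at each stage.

From FOB to CIF, the seller additionally bears: freight, insurance.
CIF price = 33574.27 + 8925.68 + 109.24 = 42609.19

CIF price: SGD 42609.19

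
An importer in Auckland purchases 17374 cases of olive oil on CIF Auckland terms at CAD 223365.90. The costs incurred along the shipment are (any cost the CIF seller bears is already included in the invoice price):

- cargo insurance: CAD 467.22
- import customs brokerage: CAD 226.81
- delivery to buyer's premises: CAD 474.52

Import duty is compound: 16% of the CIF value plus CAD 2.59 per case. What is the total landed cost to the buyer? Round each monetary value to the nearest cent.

CIF: the seller pays costs through ocean freight and marine insurance to the destination port.
Already in the invoice (seller's account under CIF): insurance — exclude.
The CIF price already equals the CIF value: 223365.90
Ad valorem component: 223365.90 × 16% = 35738.54
Specific component: 17374 × 2.59 = 44998.66
Import duty = 35738.54 + 44998.66 = 80737.20
Buyer bears: brokerage 226.81 + delivery 474.52 + duty 80737.20 = 81438.53
Landed cost = invoice 223365.90 + 81438.53 = 304804.43

Total landed cost: CAD 304804.43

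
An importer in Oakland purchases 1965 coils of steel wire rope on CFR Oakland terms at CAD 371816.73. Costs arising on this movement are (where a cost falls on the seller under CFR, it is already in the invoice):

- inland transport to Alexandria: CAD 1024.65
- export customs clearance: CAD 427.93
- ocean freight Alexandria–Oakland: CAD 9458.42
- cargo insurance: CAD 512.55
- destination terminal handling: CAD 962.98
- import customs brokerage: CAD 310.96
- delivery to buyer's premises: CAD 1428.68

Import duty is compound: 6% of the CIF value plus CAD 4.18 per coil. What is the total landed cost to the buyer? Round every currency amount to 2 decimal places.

CFR: the seller pays costs through ocean freight to the destination port, but not insurance.
Already in the invoice (seller's account under CFR): inland to port, export clearance, freight — exclude.
CIF value = CFR price + insurance = 371816.73 + 512.55 = 372329.28
Ad valorem component: 372329.28 × 6% = 22339.76
Specific component: 1965 × 4.18 = 8213.70
Import duty = 22339.76 + 8213.70 = 30553.46
Buyer bears: insurance 512.55 + destination terminal 962.98 + brokerage 310.96 + delivery 1428.68 + duty 30553.46 = 33768.63
Landed cost = invoice 371816.73 + 33768.63 = 405585.36

Total landed cost: CAD 405585.36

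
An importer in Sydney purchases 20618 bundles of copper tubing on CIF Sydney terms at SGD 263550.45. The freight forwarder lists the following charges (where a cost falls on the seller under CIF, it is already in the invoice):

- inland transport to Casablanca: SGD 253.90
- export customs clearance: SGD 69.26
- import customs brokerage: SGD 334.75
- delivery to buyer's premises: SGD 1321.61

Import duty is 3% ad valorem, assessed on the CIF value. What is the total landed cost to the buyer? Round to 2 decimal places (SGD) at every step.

Total landed cost: SGD 273113.32

CIF: the seller pays costs through ocean freight and marine insurance to the destination port.
Already in the invoice (seller's account under CIF): inland to port, export clearance — exclude.
The CIF price already equals the CIF value: 263550.45
Import duty = 263550.45 × 3% = 7906.51
Buyer bears: brokerage 334.75 + delivery 1321.61 + duty 7906.51 = 9562.87
Landed cost = invoice 263550.45 + 9562.87 = 273113.32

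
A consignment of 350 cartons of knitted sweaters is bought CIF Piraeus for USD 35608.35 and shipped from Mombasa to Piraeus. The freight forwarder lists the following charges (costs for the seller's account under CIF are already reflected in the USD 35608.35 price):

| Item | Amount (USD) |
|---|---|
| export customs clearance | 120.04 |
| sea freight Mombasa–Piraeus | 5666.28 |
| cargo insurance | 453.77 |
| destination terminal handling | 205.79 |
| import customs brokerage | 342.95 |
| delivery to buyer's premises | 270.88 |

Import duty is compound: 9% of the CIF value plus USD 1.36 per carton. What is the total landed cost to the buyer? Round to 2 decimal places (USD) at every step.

CIF: the seller pays costs through ocean freight and marine insurance to the destination port.
Already in the invoice (seller's account under CIF): export clearance, freight, insurance — exclude.
The CIF price already equals the CIF value: 35608.35
Ad valorem component: 35608.35 × 9% = 3204.75
Specific component: 350 × 1.36 = 476.00
Import duty = 3204.75 + 476.00 = 3680.75
Buyer bears: destination terminal 205.79 + brokerage 342.95 + delivery 270.88 + duty 3680.75 = 4500.37
Landed cost = invoice 35608.35 + 4500.37 = 40108.72

Total landed cost: USD 40108.72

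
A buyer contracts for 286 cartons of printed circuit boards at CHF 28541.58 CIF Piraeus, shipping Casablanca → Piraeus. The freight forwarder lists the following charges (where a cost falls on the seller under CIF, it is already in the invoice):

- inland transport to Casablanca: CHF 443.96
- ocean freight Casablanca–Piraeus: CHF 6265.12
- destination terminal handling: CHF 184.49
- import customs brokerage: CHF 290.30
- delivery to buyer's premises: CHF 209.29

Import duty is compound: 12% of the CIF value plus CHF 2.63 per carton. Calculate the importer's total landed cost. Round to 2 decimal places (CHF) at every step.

CIF: the seller pays costs through ocean freight and marine insurance to the destination port.
Already in the invoice (seller's account under CIF): inland to port, freight — exclude.
The CIF price already equals the CIF value: 28541.58
Ad valorem component: 28541.58 × 12% = 3424.99
Specific component: 286 × 2.63 = 752.18
Import duty = 3424.99 + 752.18 = 4177.17
Buyer bears: destination terminal 184.49 + brokerage 290.30 + delivery 209.29 + duty 4177.17 = 4861.25
Landed cost = invoice 28541.58 + 4861.25 = 33402.83

Total landed cost: CHF 33402.83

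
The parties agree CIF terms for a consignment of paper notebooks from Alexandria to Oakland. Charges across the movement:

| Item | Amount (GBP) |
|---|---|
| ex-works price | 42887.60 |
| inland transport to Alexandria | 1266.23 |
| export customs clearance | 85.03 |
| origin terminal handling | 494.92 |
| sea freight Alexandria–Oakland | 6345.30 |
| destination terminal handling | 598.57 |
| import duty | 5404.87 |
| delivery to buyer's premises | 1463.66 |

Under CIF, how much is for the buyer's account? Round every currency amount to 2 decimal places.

Buyer's account: GBP 7467.10

CIF: the seller pays costs through ocean freight and marine insurance to the destination port.
Seller's account: goods 42887.60 + inland to port 1266.23 + export clearance 85.03 + origin terminal 494.92 + freight 6345.30 = 51079.08
Buyer's account: destination terminal 598.57 + duty 5404.87 + delivery 1463.66 = 7467.10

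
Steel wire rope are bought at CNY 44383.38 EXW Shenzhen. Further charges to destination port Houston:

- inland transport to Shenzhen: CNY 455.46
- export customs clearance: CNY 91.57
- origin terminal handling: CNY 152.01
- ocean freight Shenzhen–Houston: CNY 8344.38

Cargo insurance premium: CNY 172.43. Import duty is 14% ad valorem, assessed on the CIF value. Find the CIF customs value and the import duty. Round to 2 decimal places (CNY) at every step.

CIF = EXW price + pre-shipment costs + freight + insurance
CIF = 44383.38 + 455.46 + 91.57 + 152.01 + 8344.38 + 172.43 = 53599.23
Import duty = 53599.23 × 14% = 7503.89

CIF value: CNY 53599.23; import duty: CNY 7503.89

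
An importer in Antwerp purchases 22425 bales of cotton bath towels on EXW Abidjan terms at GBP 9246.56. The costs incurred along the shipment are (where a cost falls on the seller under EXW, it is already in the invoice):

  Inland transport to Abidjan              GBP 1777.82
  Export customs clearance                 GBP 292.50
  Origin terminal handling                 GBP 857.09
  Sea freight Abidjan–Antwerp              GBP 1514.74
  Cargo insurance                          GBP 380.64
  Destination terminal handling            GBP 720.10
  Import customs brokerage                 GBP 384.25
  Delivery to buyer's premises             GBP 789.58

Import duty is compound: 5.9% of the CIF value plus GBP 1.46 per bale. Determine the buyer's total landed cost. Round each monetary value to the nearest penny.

EXW: the seller makes goods available at their premises; the buyer bears all onward costs.
CIF value = EXW price + inland to port + export clearance + origin terminal + freight + insurance = 9246.56 + 1777.82 + 292.50 + 857.09 + 1514.74 + 380.64 = 14069.35
Ad valorem component: 14069.35 × 5.9% = 830.09
Specific component: 22425 × 1.46 = 32740.50
Import duty = 830.09 + 32740.50 = 33570.59
Buyer bears: inland to port 1777.82 + export clearance 292.50 + origin terminal 857.09 + freight 1514.74 + insurance 380.64 + destination terminal 720.10 + brokerage 384.25 + delivery 789.58 + duty 33570.59 = 40287.31
Landed cost = invoice 9246.56 + 40287.31 = 49533.87

Total landed cost: GBP 49533.87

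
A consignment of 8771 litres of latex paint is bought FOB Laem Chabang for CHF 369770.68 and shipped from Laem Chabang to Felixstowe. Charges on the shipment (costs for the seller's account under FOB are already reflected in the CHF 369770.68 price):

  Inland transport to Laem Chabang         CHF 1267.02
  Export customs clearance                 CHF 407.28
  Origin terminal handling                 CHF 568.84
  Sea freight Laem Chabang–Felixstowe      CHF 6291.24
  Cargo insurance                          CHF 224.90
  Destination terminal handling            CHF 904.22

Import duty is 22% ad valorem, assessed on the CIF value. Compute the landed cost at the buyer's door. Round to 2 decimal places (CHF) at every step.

FOB: the seller bears costs until goods are on board at the origin port; the buyer bears freight, insurance and all costs thereafter.
Already in the invoice (seller's account under FOB): inland to port, export clearance, origin terminal — exclude.
CIF value = FOB price + freight + insurance = 369770.68 + 6291.24 + 224.90 = 376286.82
Import duty = 376286.82 × 22% = 82783.10
Buyer bears: freight 6291.24 + insurance 224.90 + destination terminal 904.22 + duty 82783.10 = 90203.46
Landed cost = invoice 369770.68 + 90203.46 = 459974.14

Total landed cost: CHF 459974.14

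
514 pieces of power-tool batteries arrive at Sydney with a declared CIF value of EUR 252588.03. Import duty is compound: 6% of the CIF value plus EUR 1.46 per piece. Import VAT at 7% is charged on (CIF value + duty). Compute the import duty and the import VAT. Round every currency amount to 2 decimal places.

Import duty: EUR 15905.72; import VAT: EUR 18794.56

Ad valorem component: 252588.03 × 6% = 15155.28
Specific component: 514 × 1.46 = 750.44
Import duty = 15155.28 + 750.44 = 15905.72
VAT base = CIF + duty = 252588.03 + 15905.72 = 268493.75
Import VAT = 268493.75 × 7% = 18794.56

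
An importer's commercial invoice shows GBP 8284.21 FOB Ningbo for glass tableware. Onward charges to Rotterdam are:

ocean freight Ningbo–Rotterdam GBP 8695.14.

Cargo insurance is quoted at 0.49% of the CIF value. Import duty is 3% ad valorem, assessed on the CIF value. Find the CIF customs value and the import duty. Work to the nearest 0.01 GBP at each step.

Let C be the CIF value. C = FOB price + freight + 0.49% × C
C − 0.49% × C = 8284.21 + 8695.14
0.9951 × C = 16979.35
C = 16979.35 / 0.9951 = 17062.96
Insurance premium = 0.49% × 17062.96 = 83.61
Import duty = 17062.96 × 3% = 511.89

CIF value: GBP 17062.96; import duty: GBP 511.89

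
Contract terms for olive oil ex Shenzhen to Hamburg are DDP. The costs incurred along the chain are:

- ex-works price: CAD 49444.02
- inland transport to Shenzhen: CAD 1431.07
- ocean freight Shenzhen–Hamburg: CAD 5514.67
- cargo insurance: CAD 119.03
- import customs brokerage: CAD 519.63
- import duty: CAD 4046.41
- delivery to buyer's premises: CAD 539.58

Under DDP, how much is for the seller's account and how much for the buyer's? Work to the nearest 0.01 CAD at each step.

DDP: the seller bears all costs including import duty.
Seller's account: goods 49444.02 + inland to port 1431.07 + freight 5514.67 + insurance 119.03 + brokerage 519.63 + duty 4046.41 + delivery 539.58 = 61614.41
Buyer's account: 0.00

Seller: CAD 61614.41; buyer: CAD 0.00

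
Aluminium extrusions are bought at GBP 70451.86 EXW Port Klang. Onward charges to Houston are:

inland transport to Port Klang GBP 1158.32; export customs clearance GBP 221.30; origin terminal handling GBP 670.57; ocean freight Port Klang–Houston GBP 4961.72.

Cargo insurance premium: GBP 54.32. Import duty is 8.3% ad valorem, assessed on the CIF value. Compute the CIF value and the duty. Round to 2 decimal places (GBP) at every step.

CIF value: GBP 77518.09; import duty: GBP 6434.00

CIF = EXW price + pre-shipment costs + freight + insurance
CIF = 70451.86 + 1158.32 + 221.30 + 670.57 + 4961.72 + 54.32 = 77518.09
Import duty = 77518.09 × 8.3% = 6434.00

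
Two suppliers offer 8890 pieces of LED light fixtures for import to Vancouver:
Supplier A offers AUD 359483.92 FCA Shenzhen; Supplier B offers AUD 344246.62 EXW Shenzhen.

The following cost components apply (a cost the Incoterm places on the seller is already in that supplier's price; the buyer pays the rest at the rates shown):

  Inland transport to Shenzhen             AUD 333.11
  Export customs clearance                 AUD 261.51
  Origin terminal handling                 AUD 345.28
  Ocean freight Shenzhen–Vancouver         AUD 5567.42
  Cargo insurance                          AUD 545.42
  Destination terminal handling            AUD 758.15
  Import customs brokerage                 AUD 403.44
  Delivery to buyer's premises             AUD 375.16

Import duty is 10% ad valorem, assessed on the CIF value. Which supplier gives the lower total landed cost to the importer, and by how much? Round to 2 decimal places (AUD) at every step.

Supplier A (FCA):
CIF value = FCA price + origin terminal + freight + insurance = 359483.92 + 345.28 + 5567.42 + 545.42 = 365942.04
Import duty = 365942.04 × 10% = 36594.20
Buyer bears (A): 345.28 + 5567.42 + 545.42 + 758.15 + 403.44 + 375.16 = 7994.87
Landed cost (A) = invoice 359483.92 + 7994.87 + duty 36594.20 = 404072.99
Supplier B (EXW):
CIF value = EXW price + inland to port + export clearance + origin terminal + freight + insurance = 344246.62 + 333.11 + 261.51 + 345.28 + 5567.42 + 545.42 = 351299.36
Import duty = 351299.36 × 10% = 35129.94
Buyer bears (B): 333.11 + 261.51 + 345.28 + 5567.42 + 545.42 + 758.15 + 403.44 + 375.16 = 8589.49
Landed cost (B) = invoice 344246.62 + 8589.49 + duty 35129.94 = 387966.05
Difference = |404072.99 − 387966.05| = 16106.94

Supplier B is cheaper by AUD 16106.94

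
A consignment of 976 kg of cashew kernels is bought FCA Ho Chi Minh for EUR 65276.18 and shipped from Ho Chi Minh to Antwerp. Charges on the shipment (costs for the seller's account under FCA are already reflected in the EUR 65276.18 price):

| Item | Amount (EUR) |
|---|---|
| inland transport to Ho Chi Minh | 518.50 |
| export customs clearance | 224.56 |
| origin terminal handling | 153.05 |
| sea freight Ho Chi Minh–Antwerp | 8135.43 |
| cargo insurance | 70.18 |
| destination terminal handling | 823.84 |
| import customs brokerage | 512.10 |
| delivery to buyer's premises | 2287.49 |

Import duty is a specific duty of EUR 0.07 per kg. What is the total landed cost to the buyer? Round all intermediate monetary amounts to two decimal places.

FCA: the seller delivers export-cleared goods to the carrier; the buyer bears costs from that point.
Already in the invoice (seller's account under FCA): inland to port, export clearance — exclude.
CIF value = FCA price + origin terminal + freight + insurance = 65276.18 + 153.05 + 8135.43 + 70.18 = 73634.84
Import duty = 976 × 0.07 = 68.32
Buyer bears: origin terminal 153.05 + freight 8135.43 + insurance 70.18 + destination terminal 823.84 + brokerage 512.10 + delivery 2287.49 + duty 68.32 = 12050.41
Landed cost = invoice 65276.18 + 12050.41 = 77326.59

Total landed cost: EUR 77326.59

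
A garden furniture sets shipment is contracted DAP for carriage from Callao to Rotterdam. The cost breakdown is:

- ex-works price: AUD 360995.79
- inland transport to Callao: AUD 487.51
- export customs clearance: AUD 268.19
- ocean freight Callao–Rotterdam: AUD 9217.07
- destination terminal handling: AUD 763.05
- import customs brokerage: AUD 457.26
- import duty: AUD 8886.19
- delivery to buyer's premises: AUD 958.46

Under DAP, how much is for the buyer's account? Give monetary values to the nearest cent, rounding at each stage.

Buyer's account: AUD 9343.45

DAP: the seller bears all costs to the named destination except import duty and clearance.
Seller's account: goods 360995.79 + inland to port 487.51 + export clearance 268.19 + freight 9217.07 + destination terminal 763.05 + delivery 958.46 = 372690.07
Buyer's account: brokerage 457.26 + duty 8886.19 = 9343.45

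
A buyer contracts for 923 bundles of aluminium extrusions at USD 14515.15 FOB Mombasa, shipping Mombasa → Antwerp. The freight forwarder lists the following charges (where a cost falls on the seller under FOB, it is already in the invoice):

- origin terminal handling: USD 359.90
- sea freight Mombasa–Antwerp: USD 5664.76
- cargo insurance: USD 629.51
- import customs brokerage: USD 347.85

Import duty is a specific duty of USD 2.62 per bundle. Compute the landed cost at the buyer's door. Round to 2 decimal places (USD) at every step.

Total landed cost: USD 23575.53

FOB: the seller bears costs until goods are on board at the origin port; the buyer bears freight, insurance and all costs thereafter.
Already in the invoice (seller's account under FOB): origin terminal — exclude.
CIF value = FOB price + freight + insurance = 14515.15 + 5664.76 + 629.51 = 20809.42
Import duty = 923 × 2.62 = 2418.26
Buyer bears: freight 5664.76 + insurance 629.51 + brokerage 347.85 + duty 2418.26 = 9060.38
Landed cost = invoice 14515.15 + 9060.38 = 23575.53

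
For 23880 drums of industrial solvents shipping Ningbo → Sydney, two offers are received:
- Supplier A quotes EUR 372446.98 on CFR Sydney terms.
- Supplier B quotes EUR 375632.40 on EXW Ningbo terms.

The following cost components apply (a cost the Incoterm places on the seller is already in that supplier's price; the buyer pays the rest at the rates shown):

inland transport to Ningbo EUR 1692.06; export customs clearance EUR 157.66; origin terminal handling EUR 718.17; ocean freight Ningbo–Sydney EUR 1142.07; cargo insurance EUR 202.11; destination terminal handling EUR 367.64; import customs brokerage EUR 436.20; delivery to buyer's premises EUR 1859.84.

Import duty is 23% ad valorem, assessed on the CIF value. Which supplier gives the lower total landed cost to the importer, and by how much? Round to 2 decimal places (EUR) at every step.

Supplier A (CFR):
CIF value = CFR price + insurance = 372446.98 + 202.11 = 372649.09
Import duty = 372649.09 × 23% = 85709.29
Buyer bears (A): 202.11 + 367.64 + 436.20 + 1859.84 = 2865.79
Landed cost (A) = invoice 372446.98 + 2865.79 + duty 85709.29 = 461022.06
Supplier B (EXW):
CIF value = EXW price + inland to port + export clearance + origin terminal + freight + insurance = 375632.40 + 1692.06 + 157.66 + 718.17 + 1142.07 + 202.11 = 379544.47
Import duty = 379544.47 × 23% = 87295.23
Buyer bears (B): 1692.06 + 157.66 + 718.17 + 1142.07 + 202.11 + 367.64 + 436.20 + 1859.84 = 6575.75
Landed cost (B) = invoice 375632.40 + 6575.75 + duty 87295.23 = 469503.38
Difference = |461022.06 − 469503.38| = 8481.32

Supplier A is cheaper by EUR 8481.32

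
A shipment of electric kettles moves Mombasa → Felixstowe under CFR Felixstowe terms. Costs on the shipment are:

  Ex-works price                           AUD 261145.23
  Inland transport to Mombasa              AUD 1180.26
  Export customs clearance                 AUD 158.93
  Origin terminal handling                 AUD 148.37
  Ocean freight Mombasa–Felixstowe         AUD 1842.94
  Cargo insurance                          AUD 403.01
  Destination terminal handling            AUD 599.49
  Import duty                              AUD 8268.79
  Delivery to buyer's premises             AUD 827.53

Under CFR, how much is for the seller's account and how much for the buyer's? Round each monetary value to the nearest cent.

CFR: the seller pays costs through ocean freight to the destination port, but not insurance.
Seller's account: goods 261145.23 + inland to port 1180.26 + export clearance 158.93 + origin terminal 148.37 + freight 1842.94 = 264475.73
Buyer's account: insurance 403.01 + destination terminal 599.49 + duty 8268.79 + delivery 827.53 = 10098.82

Seller: AUD 264475.73; buyer: AUD 10098.82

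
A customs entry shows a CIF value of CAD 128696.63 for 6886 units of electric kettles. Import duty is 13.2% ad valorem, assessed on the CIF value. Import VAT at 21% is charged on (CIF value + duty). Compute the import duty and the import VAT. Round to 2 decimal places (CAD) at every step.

Import duty = 128696.63 × 13.2% = 16987.96
VAT base = CIF + duty = 128696.63 + 16987.96 = 145684.59
Import VAT = 145684.59 × 21% = 30593.76

Import duty: CAD 16987.96; import VAT: CAD 30593.76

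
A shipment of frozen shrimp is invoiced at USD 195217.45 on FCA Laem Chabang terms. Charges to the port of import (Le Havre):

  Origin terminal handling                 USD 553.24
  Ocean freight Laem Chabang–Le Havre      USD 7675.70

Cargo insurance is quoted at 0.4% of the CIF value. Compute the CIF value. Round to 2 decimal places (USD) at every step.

Let C be the CIF value. C = FCA price + pre-shipment costs + freight + 0.4% × C
C − 0.4% × C = 195217.45 + 553.24 + 7675.70
0.996 × C = 203446.39
C = 203446.39 / 0.996 = 204263.44
Insurance premium = 0.4% × 204263.44 = 817.05

CIF value: USD 204263.44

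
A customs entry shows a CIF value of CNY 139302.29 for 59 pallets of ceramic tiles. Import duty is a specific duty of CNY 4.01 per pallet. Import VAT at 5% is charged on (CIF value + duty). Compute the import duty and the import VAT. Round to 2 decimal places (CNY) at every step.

Import duty: CNY 236.59; import VAT: CNY 6976.94

Import duty = 59 × 4.01 = 236.59
VAT base = CIF + duty = 139302.29 + 236.59 = 139538.88
Import VAT = 139538.88 × 5% = 6976.94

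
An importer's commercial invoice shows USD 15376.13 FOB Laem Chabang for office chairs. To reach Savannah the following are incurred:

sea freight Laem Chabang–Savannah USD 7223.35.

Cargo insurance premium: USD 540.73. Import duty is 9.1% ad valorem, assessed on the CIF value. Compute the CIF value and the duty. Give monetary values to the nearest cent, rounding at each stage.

CIF value: USD 23140.21; import duty: USD 2105.76

CIF = FOB price + freight + insurance
CIF = 15376.13 + 7223.35 + 540.73 = 23140.21
Import duty = 23140.21 × 9.1% = 2105.76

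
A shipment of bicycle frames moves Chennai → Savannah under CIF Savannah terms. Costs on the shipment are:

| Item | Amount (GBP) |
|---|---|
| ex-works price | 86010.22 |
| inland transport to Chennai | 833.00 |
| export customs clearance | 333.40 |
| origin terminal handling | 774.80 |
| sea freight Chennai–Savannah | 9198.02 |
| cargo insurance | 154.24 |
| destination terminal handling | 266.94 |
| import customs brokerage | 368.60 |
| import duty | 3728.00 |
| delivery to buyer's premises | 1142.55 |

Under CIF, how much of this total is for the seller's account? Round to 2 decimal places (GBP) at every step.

Seller's account: GBP 97303.68

CIF: the seller pays costs through ocean freight and marine insurance to the destination port.
Seller's account: goods 86010.22 + inland to port 833.00 + export clearance 333.40 + origin terminal 774.80 + freight 9198.02 + insurance 154.24 = 97303.68
Buyer's account: destination terminal 266.94 + brokerage 368.60 + duty 3728.00 + delivery 1142.55 = 5506.09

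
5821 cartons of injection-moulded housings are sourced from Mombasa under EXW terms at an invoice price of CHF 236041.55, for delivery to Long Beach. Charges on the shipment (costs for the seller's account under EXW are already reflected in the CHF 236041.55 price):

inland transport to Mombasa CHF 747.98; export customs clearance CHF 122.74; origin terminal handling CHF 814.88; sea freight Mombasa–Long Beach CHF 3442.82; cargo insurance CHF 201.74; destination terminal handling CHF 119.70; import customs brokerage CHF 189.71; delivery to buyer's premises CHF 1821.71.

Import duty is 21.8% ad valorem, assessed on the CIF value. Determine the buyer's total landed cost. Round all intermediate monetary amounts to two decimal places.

Total landed cost: CHF 296121.86

EXW: the seller makes goods available at their premises; the buyer bears all onward costs.
CIF value = EXW price + inland to port + export clearance + origin terminal + freight + insurance = 236041.55 + 747.98 + 122.74 + 814.88 + 3442.82 + 201.74 = 241371.71
Import duty = 241371.71 × 21.8% = 52619.03
Buyer bears: inland to port 747.98 + export clearance 122.74 + origin terminal 814.88 + freight 3442.82 + insurance 201.74 + destination terminal 119.70 + brokerage 189.71 + delivery 1821.71 + duty 52619.03 = 60080.31
Landed cost = invoice 236041.55 + 60080.31 = 296121.86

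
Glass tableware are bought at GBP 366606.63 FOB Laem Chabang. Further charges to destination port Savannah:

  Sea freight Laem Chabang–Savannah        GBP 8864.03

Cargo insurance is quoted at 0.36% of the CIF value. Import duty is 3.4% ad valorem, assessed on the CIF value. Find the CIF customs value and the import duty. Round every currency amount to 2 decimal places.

Let C be the CIF value. C = FOB price + freight + 0.36% × C
C − 0.36% × C = 366606.63 + 8864.03
0.9964 × C = 375470.66
C = 375470.66 / 0.9964 = 376827.24
Insurance premium = 0.36% × 376827.24 = 1356.58
Import duty = 376827.24 × 3.4% = 12812.13

CIF value: GBP 376827.24; import duty: GBP 12812.13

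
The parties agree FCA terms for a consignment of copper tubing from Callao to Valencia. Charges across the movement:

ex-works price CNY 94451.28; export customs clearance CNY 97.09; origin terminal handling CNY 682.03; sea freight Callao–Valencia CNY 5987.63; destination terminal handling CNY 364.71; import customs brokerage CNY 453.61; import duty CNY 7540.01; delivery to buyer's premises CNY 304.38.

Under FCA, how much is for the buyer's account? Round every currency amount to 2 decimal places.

FCA: the seller delivers export-cleared goods to the carrier; the buyer bears costs from that point.
Seller's account: goods 94451.28 + export clearance 97.09 = 94548.37
Buyer's account: origin terminal 682.03 + freight 5987.63 + destination terminal 364.71 + brokerage 453.61 + duty 7540.01 + delivery 304.38 = 15332.37

Buyer's account: CNY 15332.37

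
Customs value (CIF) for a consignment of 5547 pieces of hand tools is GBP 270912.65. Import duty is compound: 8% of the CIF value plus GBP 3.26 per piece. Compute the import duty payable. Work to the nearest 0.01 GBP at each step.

Import duty: GBP 39756.23

Ad valorem component: 270912.65 × 8% = 21673.01
Specific component: 5547 × 3.26 = 18083.22
Import duty = 21673.01 + 18083.22 = 39756.23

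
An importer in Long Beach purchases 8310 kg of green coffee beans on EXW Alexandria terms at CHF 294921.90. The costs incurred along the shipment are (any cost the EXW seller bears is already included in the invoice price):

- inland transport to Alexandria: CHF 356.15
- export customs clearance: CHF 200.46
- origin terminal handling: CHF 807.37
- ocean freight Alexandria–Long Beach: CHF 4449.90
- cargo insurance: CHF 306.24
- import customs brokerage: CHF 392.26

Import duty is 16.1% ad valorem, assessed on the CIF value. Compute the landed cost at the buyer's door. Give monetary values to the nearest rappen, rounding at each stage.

Total landed cost: CHF 349902.05

EXW: the seller makes goods available at their premises; the buyer bears all onward costs.
CIF value = EXW price + inland to port + export clearance + origin terminal + freight + insurance = 294921.90 + 356.15 + 200.46 + 807.37 + 4449.90 + 306.24 = 301042.02
Import duty = 301042.02 × 16.1% = 48467.77
Buyer bears: inland to port 356.15 + export clearance 200.46 + origin terminal 807.37 + freight 4449.90 + insurance 306.24 + brokerage 392.26 + duty 48467.77 = 54980.15
Landed cost = invoice 294921.90 + 54980.15 = 349902.05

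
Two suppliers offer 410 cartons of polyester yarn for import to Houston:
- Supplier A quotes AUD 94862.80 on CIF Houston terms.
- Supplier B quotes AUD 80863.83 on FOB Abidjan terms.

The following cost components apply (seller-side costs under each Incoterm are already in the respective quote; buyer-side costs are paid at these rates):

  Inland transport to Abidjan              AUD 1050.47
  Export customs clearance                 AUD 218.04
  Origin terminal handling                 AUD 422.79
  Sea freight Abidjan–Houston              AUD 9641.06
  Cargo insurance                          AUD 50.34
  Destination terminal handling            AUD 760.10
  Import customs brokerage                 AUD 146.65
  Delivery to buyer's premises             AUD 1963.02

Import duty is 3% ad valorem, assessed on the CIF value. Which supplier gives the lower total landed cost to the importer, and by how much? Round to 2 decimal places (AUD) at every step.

Supplier A (CIF):
The CIF price already equals the CIF value: 94862.80
Import duty = 94862.80 × 3% = 2845.88
Buyer bears (A): 760.10 + 146.65 + 1963.02 = 2869.77
Landed cost (A) = invoice 94862.80 + 2869.77 + duty 2845.88 = 100578.45
Supplier B (FOB):
CIF value = FOB price + freight + insurance = 80863.83 + 9641.06 + 50.34 = 90555.23
Import duty = 90555.23 × 3% = 2716.66
Buyer bears (B): 9641.06 + 50.34 + 760.10 + 146.65 + 1963.02 = 12561.17
Landed cost (B) = invoice 80863.83 + 12561.17 + duty 2716.66 = 96141.66
Difference = |100578.45 − 96141.66| = 4436.79

Supplier B is cheaper by AUD 4436.79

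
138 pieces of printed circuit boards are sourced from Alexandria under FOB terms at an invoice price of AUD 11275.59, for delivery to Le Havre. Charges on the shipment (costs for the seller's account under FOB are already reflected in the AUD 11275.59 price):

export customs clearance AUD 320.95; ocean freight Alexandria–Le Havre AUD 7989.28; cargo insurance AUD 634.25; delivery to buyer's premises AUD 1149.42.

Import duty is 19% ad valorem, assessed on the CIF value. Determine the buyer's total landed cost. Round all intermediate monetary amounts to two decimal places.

Total landed cost: AUD 24829.37

FOB: the seller bears costs until goods are on board at the origin port; the buyer bears freight, insurance and all costs thereafter.
Already in the invoice (seller's account under FOB): export clearance — exclude.
CIF value = FOB price + freight + insurance = 11275.59 + 7989.28 + 634.25 = 19899.12
Import duty = 19899.12 × 19% = 3780.83
Buyer bears: freight 7989.28 + insurance 634.25 + delivery 1149.42 + duty 3780.83 = 13553.78
Landed cost = invoice 11275.59 + 13553.78 = 24829.37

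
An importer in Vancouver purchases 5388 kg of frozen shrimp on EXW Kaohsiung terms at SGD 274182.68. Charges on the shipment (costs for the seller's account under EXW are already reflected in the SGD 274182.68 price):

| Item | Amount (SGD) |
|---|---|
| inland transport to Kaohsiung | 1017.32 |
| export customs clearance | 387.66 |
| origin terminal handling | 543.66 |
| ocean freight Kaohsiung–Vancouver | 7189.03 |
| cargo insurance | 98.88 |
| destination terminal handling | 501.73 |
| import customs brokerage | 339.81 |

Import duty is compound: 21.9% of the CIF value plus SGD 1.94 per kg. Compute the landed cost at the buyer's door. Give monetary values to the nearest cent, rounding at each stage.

Total landed cost: SGD 356782.30

EXW: the seller makes goods available at their premises; the buyer bears all onward costs.
CIF value = EXW price + inland to port + export clearance + origin terminal + freight + insurance = 274182.68 + 1017.32 + 387.66 + 543.66 + 7189.03 + 98.88 = 283419.23
Ad valorem component: 283419.23 × 21.9% = 62068.81
Specific component: 5388 × 1.94 = 10452.72
Import duty = 62068.81 + 10452.72 = 72521.53
Buyer bears: inland to port 1017.32 + export clearance 387.66 + origin terminal 543.66 + freight 7189.03 + insurance 98.88 + destination terminal 501.73 + brokerage 339.81 + duty 72521.53 = 82599.62
Landed cost = invoice 274182.68 + 82599.62 = 356782.30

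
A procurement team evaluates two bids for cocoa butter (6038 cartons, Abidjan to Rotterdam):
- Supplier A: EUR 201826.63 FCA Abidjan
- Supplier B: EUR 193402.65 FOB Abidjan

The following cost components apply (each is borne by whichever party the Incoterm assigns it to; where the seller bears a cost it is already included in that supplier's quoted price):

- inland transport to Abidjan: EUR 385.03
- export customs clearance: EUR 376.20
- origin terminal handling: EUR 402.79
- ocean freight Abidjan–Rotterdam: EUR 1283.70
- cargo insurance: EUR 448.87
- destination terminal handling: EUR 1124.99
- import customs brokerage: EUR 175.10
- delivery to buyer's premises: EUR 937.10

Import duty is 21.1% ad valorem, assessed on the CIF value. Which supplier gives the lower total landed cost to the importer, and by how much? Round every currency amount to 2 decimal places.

Supplier B is cheaper by EUR 10689.22

Supplier A (FCA):
CIF value = FCA price + origin terminal + freight + insurance = 201826.63 + 402.79 + 1283.70 + 448.87 = 203961.99
Import duty = 203961.99 × 21.1% = 43035.98
Buyer bears (A): 402.79 + 1283.70 + 448.87 + 1124.99 + 175.10 + 937.10 = 4372.55
Landed cost (A) = invoice 201826.63 + 4372.55 + duty 43035.98 = 249235.16
Supplier B (FOB):
CIF value = FOB price + freight + insurance = 193402.65 + 1283.70 + 448.87 = 195135.22
Import duty = 195135.22 × 21.1% = 41173.53
Buyer bears (B): 1283.70 + 448.87 + 1124.99 + 175.10 + 937.10 = 3969.76
Landed cost (B) = invoice 193402.65 + 3969.76 + duty 41173.53 = 238545.94
Difference = |249235.16 − 238545.94| = 10689.22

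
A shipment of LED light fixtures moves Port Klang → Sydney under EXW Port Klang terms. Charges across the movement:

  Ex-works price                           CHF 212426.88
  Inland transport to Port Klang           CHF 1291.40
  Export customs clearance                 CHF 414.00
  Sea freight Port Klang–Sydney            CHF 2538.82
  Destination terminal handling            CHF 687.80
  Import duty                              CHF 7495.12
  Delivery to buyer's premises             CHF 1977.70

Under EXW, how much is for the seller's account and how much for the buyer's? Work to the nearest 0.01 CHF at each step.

Seller: CHF 212426.88; buyer: CHF 14404.84

EXW: the seller makes goods available at their premises; the buyer bears all onward costs.
Seller's account: goods 212426.88 = 212426.88
Buyer's account: inland to port 1291.40 + export clearance 414.00 + freight 2538.82 + destination terminal 687.80 + duty 7495.12 + delivery 1977.70 = 14404.84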